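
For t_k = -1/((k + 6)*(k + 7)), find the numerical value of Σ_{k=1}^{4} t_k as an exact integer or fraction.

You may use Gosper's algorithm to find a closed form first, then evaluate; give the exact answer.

r(k) = (k + 6)/(k + 8) after simplifying.
Factor: A=k + 6; B=k + 8; C=1.
f must satisfy (k + 6)·f(k+1) − (k + 7)·f(k) = 1.
deg f ≤ 1 (via 1,1,0).
Solving with deg f ≤ 1: f(k) = k/6.
R(k) = B(k−1)·f(k)/C(k) = k*(k + 7)/6; s_k = R·t_k = -k/(6*k + 36).
Check: Δs_k = -1/(k**2 + 13*k + 42). ✓
Sum = s_(5) − s_(1); s_(5) = -5/66, s_(1) = -1/42 ⇒ -4/77.

Σ = -4/77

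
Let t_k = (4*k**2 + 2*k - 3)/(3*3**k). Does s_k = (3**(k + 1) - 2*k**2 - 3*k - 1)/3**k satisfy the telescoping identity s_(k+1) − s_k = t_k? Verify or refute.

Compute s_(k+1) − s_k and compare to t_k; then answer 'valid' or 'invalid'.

s_(k+1) = (9*3**k - 2*k**2 - 7*k - 6)/(3*3**k)
s_(k+1) − s_k = (4*k**2 + 2*k - 3)/(3*3**k)
(s_(k+1) − s_k) − t_k = 0

Valid — Δs_k = t_k.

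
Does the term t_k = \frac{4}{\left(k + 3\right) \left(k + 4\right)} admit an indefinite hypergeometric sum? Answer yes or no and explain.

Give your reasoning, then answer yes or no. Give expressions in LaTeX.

t_(k+1)/t_k = (k + 3)/(k + 5).
So A=k + 3 and B=k + 5, with C=1.
Need (k + 3)·f(k+1) − (k + 4)·f(k) = 1.
d = 1 from the (1,1,0) case.
A polynomial solution: f(k) = k/3.
Certificate R = B(k−1)f/C = k*(k + 4)/3 gives s_k = 4*k/(3*(k + 3)).
Verify: 4/(k**2 + 7*k + 12) matches t_k.

Yes. s_k = \frac{4 k}{3 \left(k + 3\right)}.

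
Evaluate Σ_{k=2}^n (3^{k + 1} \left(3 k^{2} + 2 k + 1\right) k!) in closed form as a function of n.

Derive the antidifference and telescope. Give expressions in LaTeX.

S(n) = 9 \cdot 3^{n} n \left(n + 1\right)! - 54

Step 1: r(k) = 3*(3*k**3 + 11*k**2 + 14*k + 6)/(3*k**2 + 2*k + 1).
Factor: A=3*k + 3; B=1; C=k**2 + 2*k/3 + 1/3.
Set up (3*k + 3)·f(k+1) − (1)·f(k) − (k**2 + 2*k/3 + 1/3) = 0.
Degrees (1,0,2) ⇒ d ≤ 1.
Solve for f: f(k) = (k - 1)/3 (degree 1 ≤ 1).
Get s_k = R·t_k = 3**(k + 1)*(k - 1)*factorial(k) with R(k) = B(k−1)f(k)/C(k) = (k - 1)/(3*k**2 + 2*k + 1).
Check: Δs_k = 3**(k + 1)*(3*k**2 + 2*k + 1)*factorial(k). ✓
Telescope: S(n) = s_(n+1) − s_(2) = 3**(n + 2)*n*factorial(n + 1) − (54) = 9*3**n*n*factorial(n + 1) - 54.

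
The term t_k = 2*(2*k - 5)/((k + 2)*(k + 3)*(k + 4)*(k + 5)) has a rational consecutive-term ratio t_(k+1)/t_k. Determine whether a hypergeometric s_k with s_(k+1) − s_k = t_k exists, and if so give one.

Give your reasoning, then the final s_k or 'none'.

The ratio is (k + 2)*(2*k - 3)/((k + 6)*(2*k - 5)).
So A=k + 2 and B=k + 6, with C=k - 5/2.
Need (k + 2)·f(k+1) − (k + 5)·f(k) = k - 5/2.
From deg A=1, deg B=1, deg C=1: d=3.
Match coefficients ⇒ f(k) = -k*(k**2 + 9*k + 50)/48.
So s_k = (B(k−1)f/C)·t_k = (-k*(k + 5)*(k**2 + 9*k + 50)/(24*(2*k - 5)))·t_k = k*(-k**2 - 9*k - 50)/(12*(k + 2)*(k + 3)*(k + 4)).
Δs = 2*(2*k - 5)/(k**4 + 14*k**3 + 71*k**2 + 154*k + 120), as required.

s_k = k*(-k**2 - 9*k - 50)/(12*(k + 2)*(k + 3)*(k + 4))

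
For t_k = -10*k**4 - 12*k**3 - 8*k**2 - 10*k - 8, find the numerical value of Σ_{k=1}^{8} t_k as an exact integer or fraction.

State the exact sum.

Σ = -105328

Step 1: r(k) = (5*k**4 + 26*k**3 + 52*k**2 + 51*k + 24)/(5*k**4 + 6*k**3 + 4*k**2 + 5*k + 4).
Take A(k)=1, B(k)=1, C(k)=k**4 + 6*k**3/5 + 4*k**2/5 + k + 4/5.
Need (1)·f(k+1) − (1)·f(k) = k**4 + 6*k**3/5 + 4*k**2/5 + k + 4/5.
Degrees (0,0,4) ⇒ d ≤ 5.
Coefficient equations give f(k) = k*(k**4 - k**3 + 2*k + 2)/5.
R(k) = B(k−1)·f(k)/C(k) = k*(k**4 - k**3 + 2*k + 2)/(5*k**4 + 6*k**3 + 4*k**2 + 5*k + 4); s_k = R·t_k = 2*k*(-k**4 + k**3 - 2*k - 2).
s_(k+1) − s_k = -10*k**4 - 12*k**3 - 8*k**2 - 10*k - 8 = t_k.
Evaluate s at k=9 and k=1: -105336 and -8; difference -105328.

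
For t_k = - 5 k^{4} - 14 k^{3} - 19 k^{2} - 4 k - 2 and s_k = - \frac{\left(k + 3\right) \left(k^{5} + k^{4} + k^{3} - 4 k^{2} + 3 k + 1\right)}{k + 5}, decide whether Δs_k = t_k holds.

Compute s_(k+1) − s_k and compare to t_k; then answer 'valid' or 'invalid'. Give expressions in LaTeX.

s_(k+1) = (-k**6 - 10*k**5 - 39*k**4 - 75*k**3 - 67*k**2 - 31*k - 12)/(k + 6)
s_(k+1) − s_k = (-5*k**6 - 61*k**5 - 247*k**4 - 457*k**3 - 410*k**2 - 104*k - 42)/(k**2 + 11*k + 30)
(s_(k+1) − s_k) − t_k = 2*(4*k**5 + 38*k**4 + 88*k**3 + 103*k**2 + 19*k + 9)/(k**2 + 11*k + 30)

Invalid: residual \frac{2 \left(4 k^{5} + 38 k^{4} + 88 k^{3} + 103 k^{2} + 19 k + 9\right)}{k^{2} + 11 k + 30} ≠ 0.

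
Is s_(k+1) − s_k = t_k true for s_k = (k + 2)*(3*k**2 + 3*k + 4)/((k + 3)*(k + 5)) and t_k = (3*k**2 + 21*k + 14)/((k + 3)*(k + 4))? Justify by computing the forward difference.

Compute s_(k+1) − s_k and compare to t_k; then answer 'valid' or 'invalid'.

s_(k+1) = (k + 3)*(3*k + 3*(k + 1)**2 + 7)/((k + 4)*(k + 6))
s_(k+1) − s_k = (3*k**4 + 54*k**3 + 272*k**2 + 475*k + 258)/(k**4 + 18*k**3 + 119*k**2 + 342*k + 360)
(s_(k+1) − s_k) − t_k = 3*(-21*k**2 - 103*k - 54)/(k**4 + 18*k**3 + 119*k**2 + 342*k + 360)

Invalid: residual 3*(-21*k**2 - 103*k - 54)/(k**4 + 18*k**3 + 119*k**2 + 342*k + 360) ≠ 0.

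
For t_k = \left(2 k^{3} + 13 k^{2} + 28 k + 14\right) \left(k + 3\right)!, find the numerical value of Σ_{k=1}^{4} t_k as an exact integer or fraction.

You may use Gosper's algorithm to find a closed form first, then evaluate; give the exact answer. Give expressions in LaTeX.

Σ = 2540088

Ratio r(k) = (2*k**4 + 27*k**3 + 136*k**2 + 297*k + 228)/(2*k**3 + 13*k**2 + 28*k + 14).
Gosper form: A/B · C(k+1)/C(k) with A=k + 4, B=1, C=k**3 + 13*k**2/2 + 14*k + 7.
Set up (k + 4)·f(k+1) − (1)·f(k) − (k**3 + 13*k**2/2 + 14*k + 7) = 0.
deg f ≤ 2 (via 1,0,3).
Coefficient equations give f(k) = (k + 2)*(2*k - 1)/2.
Certificate R = B(k−1)f/C = (k + 2)*(2*k - 1)/(2*k**3 + 13*k**2 + 28*k + 14) gives s_k = (k + 2)*(2*k - 1)*factorial(k + 3).
Check: Δs_k = (2*k**3 + 13*k**2 + 28*k + 14)*factorial(k + 3). ✓
Telescoping: Σ = s_(5) − s_(1) = 2540160 − (72) = 2540088.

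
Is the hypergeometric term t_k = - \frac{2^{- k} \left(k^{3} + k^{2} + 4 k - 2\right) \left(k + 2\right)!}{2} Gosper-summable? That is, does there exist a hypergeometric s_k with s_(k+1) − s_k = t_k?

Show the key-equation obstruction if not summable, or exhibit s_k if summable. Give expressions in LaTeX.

Yes. s_k = - 2^{- k} \left(k - 1\right)^{2} \left(k + 2\right)!.

Compute t_(k+1)/t_k: get (k + 3)*(4*k + (k + 1)**3 + (k + 1)**2 + 2)/(2*(k**3 + k**2 + 4*k - 2)).
A = k/2 + 3/2, B = 1, C = k**3 + k**2 + 4*k - 2.
f must satisfy (k/2 + 3/2)·f(k+1) − (1)·f(k) = k**3 + k**2 + 4*k - 2.
From deg A=1, deg B=0, deg C=3: d=2.
Solving with deg f ≤ 2: f(k) = 2*(k - 1)**2.
Then R = B(k−1)f/C = 2*(k - 1)**2/(k**3 + k**2 + 4*k - 2), so s_k = R(k)·t_k = -(k - 1)**2*factorial(k + 2)/2**k.
Check: Δs_k = -(k**3 + k**2 + 4*k - 2)*factorial(k + 2)/(2*2**k). ✓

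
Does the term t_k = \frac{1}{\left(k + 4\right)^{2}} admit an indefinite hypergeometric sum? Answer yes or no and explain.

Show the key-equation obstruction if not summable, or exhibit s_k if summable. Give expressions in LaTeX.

r(k) = (k + 4)**2/(k + 5)**2 after simplifying.
A = k**2 + 8*k + 16, B = k**2 + 10*k + 25, C = 1.
Set up (k**2 + 8*k + 16)·f(k+1) − (k**2 + 8*k + 16)·f(k) − (1) = 0.
Bound: deg f ≤ 0.
Write f(k) = c0. Then LHS − RHS = -1, requiring -1 = 0: contradictory. No certificate.

No; the coefficient equations for f are inconsistent.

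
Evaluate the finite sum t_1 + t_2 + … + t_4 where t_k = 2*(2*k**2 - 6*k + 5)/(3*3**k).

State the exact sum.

t_(k+1)/t_k = (2*k**2 - 2*k + 1)/(3*(2*k**2 - 6*k + 5)).
Normal form (A,B,C) = (1/3, 1, k**2 - 3*k + 5/2).
Need (1/3)·f(k+1) − (1)·f(k) = k**2 - 3*k + 5/2.
deg f ≤ 2 (via 0,0,2).
Coefficient equations give f(k) = -3*(k**2 - 2*k + 2)/2.
Get s_k = R·t_k = 2*(-k**2 + 2*k - 2)/3**k with R(k) = B(k−1)f(k)/C(k) = -3*(k**2 - 2*k + 2)/(2*k**2 - 6*k + 5).
s_(k+1) − s_k = 2*(2*k**2 - 6*k + 5)/(3*3**k) = t_k.
Sum = s_(5) − s_(1); s_(5) = -34/243, s_(1) = -2/3 ⇒ 128/243.

Σ = 128/243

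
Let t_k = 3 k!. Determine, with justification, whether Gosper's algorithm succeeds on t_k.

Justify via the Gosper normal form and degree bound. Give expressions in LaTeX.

No; the degree bound rules out any f.

r(k) = k + 1 after simplifying.
Normal form (A,B,C) = (k + 1, 1, 1).
Key eq: (k + 1)·f(k+1) = (1)·f(k) + (1).
Degrees (1,0,0) ⇒ d ≤ -1.
Bound -1 < 0, so the key equation has no polynomial solution.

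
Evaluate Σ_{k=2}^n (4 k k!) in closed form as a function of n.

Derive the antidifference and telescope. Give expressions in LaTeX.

S(n) = 4 \left(n + 1\right)! - 8

Step 1: r(k) = (k + 1)**2/k.
Gosper form: A/B · C(k+1)/C(k) with A=k + 1, B=1, C=k.
Set up (k + 1)·f(k+1) − (1)·f(k) − (k) = 0.
From deg A=1, deg B=0, deg C=1: d=0.
Coefficient equations give f(k) = 1.
So s_k = (B(k−1)f/C)·t_k = (1/k)·t_k = 4*factorial(k).
s_(k+1) − s_k = 4*k*factorial(k) = t_k.
s_(n+1) = 4*factorial(n + 1) and s_(2) = 8, so S(n) = 4*factorial(n + 1) - 8.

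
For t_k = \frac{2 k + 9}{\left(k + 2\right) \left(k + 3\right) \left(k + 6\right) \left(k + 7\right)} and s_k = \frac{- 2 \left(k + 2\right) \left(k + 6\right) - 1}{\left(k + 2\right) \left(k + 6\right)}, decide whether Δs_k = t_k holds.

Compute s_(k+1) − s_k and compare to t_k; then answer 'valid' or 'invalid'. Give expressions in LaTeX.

Valid — Δs_k = t_k.

s_(k+1) = (-2*(k + 3)*(k + 7) - 1)/((k + 3)*(k + 7))
s_(k+1) − s_k = (2*k + 9)/(k**4 + 18*k**3 + 113*k**2 + 288*k + 252)
(s_(k+1) − s_k) − t_k = 0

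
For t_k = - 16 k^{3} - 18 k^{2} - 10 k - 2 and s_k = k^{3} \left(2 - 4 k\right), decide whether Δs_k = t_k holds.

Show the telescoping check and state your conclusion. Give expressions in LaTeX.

s_(k+1) = (-4*k - 2)*(k + 1)**3
s_(k+1) − s_k = -16*k**3 - 18*k**2 - 10*k - 2
(s_(k+1) − s_k) − t_k = 0

Valid — Δs_k = t_k.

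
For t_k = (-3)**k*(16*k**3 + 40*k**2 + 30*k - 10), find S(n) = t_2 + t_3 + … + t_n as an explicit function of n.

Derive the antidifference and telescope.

r(k) = 3*(-8*k**3 - 44*k**2 - 79*k - 38)/(8*k**3 + 20*k**2 + 15*k - 5) after simplifying.
A = -3, B = 1, C = k**3 + 5*k**2/2 + 15*k/8 - 5/8.
Key eq: (-3)·f(k+1) = (1)·f(k) + (k**3 + 5*k**2/2 + 15*k/8 - 5/8).
deg f ≤ 3 (via 0,0,3).
A polynomial solution: f(k) = -(4*k**3 + k**2 - 3*k - 4)/16.
R(k) = B(k−1)·f(k)/C(k) = -(4*k**3 + k**2 - 3*k - 4)/(2*(8*k**3 + 20*k**2 + 15*k - 5)); s_k = R·t_k = (-3)**k*(-4*k**3 - k**2 + 3*k + 4).
Δs = (-3)**k*(16*k**3 + 40*k**2 + 30*k - 10), as required.
Σ_(k=2)^n t_k = s_(n+1) − s_(2) = ((-3)**(n + 1)*(-4*n**3 - 13*n**2 - 11*n + 2)) − (-234), i.e. 12*(-3)**n*n**3 + 39*(-3)**n*n**2 + 33*(-3)**n*n - 6*(-3)**n + 234.

S(n) = 12*(-3)**n*n**3 + 39*(-3)**n*n**2 + 33*(-3)**n*n - 6*(-3)**n + 234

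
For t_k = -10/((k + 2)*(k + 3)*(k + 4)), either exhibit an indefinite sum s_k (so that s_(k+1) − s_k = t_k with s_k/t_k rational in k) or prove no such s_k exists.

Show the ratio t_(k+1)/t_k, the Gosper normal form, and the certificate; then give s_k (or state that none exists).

Compute t_(k+1)/t_k: get (k + 2)/(k + 5).
Gosper form: A/B · C(k+1)/C(k) with A=k + 2, B=k + 5, C=1.
Set up (k + 2)·f(k+1) − (k + 4)·f(k) − (1) = 0.
d = 2 from the (1,1,0) case.
Solve for f: f(k) = k*(k + 5)/12 (degree 2 ≤ 2).
Then R = B(k−1)f/C = k*(k + 4)*(k + 5)/12, so s_k = R(k)·t_k = 5*k*(-k - 5)/(6*(k + 2)*(k + 3)).
Check: Δs_k = -10/(k**3 + 9*k**2 + 26*k + 24). ✓

s_k = 5*k*(-k - 5)/(6*(k + 2)*(k + 3))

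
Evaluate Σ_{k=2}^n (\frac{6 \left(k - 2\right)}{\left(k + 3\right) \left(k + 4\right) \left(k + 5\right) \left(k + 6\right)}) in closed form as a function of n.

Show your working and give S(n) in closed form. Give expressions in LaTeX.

S(n) = \frac{n^{3} + 15 n^{2} - 52 n + 36}{42 \left(n^{3} + 15 n^{2} + 74 n + 120\right)}

Step 1: r(k) = (k - 1)*(k + 3)/((k - 2)*(k + 7)).
A = k + 3, B = k + 7, C = k - 2.
Solve (k + 3)·f(k+1) − (k + 6)·f(k) = k - 2.
Degrees (1,1,1) ⇒ d ≤ 3.
Solving with deg f ≤ 3: f(k) = -k*(k**2 + 12*k + 227)/360.
R(k) = B(k−1)·f(k)/C(k) = -k*(k + 6)*(k**2 + 12*k + 227)/(360*(k - 2)); s_k = R·t_k = k*(-k**2 - 12*k - 227)/(60*(k + 3)*(k + 4)*(k + 5)).
Check: Δs_k = 6*(k - 2)/(k**4 + 18*k**3 + 119*k**2 + 342*k + 360). ✓
Σ_(k=2)^n t_k = s_(n+1) − s_(2) = ((-n**3 - 15*n**2 - 254*n - 240)/(60*(n**3 + 15*n**2 + 74*n + 120))) − (-17/420), i.e. (n**3 + 15*n**2 - 52*n + 36)/(42*(n**3 + 15*n**2 + 74*n + 120)).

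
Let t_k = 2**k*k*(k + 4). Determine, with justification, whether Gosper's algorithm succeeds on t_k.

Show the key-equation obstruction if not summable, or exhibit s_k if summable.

Yes. s_k = 2**k*(k**2 - 2).

The ratio is 2*(k + 1)*(k + 5)/(k*(k + 4)).
So A=2 and B=1, with C=k**2 + 4*k.
Set up (2)·f(k+1) − (1)·f(k) − (k**2 + 4*k) = 0.
deg f ≤ 2 (via 0,0,2).
Solving with deg f ≤ 2: f(k) = k**2 - 2.
R(k) = B(k−1)·f(k)/C(k) = (k**2 - 2)/(k*(k + 4)); s_k = R·t_k = 2**k*(k**2 - 2).
Δs = 2**k*k*(k + 4), as required.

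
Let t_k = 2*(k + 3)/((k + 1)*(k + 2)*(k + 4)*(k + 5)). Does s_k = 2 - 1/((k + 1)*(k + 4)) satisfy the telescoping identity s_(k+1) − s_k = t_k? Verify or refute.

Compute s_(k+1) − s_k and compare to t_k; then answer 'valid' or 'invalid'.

s_(k+1) = 2 - 1/((k + 2)*(k + 5))
s_(k+1) − s_k = 2*(k + 3)/(k**4 + 12*k**3 + 49*k**2 + 78*k + 40)
(s_(k+1) − s_k) − t_k = 0

Valid — Δs_k = t_k.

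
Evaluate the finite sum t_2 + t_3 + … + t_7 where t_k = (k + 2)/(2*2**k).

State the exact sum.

Ratio r(k) = (k + 3)/(2*(k + 2)).
Take A(k)=1/2, B(k)=1, C(k)=k + 2.
f must satisfy (1/2)·f(k+1) − (1)·f(k) = k + 2.
Degrees (0,0,1) ⇒ d ≤ 1.
Match coefficients ⇒ f(k) = -2*(k + 3).
Then R = B(k−1)f/C = -2*(k + 3)/(k + 2), so s_k = R(k)·t_k = (-k - 3)/2**k.
Verify: (k + 2)/(2*2**k) matches t_k.
Sum = s_(8) − s_(2); s_(8) = -11/256, s_(2) = -5/4 ⇒ 309/256.

Σ = 309/256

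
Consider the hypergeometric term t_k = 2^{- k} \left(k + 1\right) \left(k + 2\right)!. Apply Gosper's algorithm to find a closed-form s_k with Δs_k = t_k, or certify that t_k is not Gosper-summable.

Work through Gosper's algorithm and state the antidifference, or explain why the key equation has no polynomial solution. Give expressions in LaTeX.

s_k = 2^{1 - k} \left(k + 2\right)!

Ratio r(k) = (k + 2)*(k + 3)/(2*(k + 1)).
So A=k/2 + 3/2 and B=1, with C=k + 1.
Key eq: (k/2 + 3/2)·f(k+1) = (1)·f(k) + (k + 1).
d = 0 from the (1,0,1) case.
Solving with deg f ≤ 0: f(k) = 2.
R(k) = B(k−1)·f(k)/C(k) = 2/(k + 1); s_k = R·t_k = 2**(1 - k)*factorial(k + 2).
s_(k+1) − s_k = (k + 1)*factorial(k + 2)/2**k = t_k.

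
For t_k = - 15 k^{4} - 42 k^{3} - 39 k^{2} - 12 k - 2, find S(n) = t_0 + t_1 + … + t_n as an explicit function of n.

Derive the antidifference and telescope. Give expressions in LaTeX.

Step 1: r(k) = (15*k**4 + 102*k**3 + 255*k**2 + 276*k + 110)/(15*k**4 + 42*k**3 + 39*k**2 + 12*k + 2).
Take A(k)=1, B(k)=1, C(k)=k**4 + 14*k**3/5 + 13*k**2/5 + 4*k/5 + 2/15.
Key eq: (1)·f(k+1) = (1)·f(k) + (k**4 + 14*k**3/5 + 13*k**2/5 + 4*k/5 + 2/15).
d = 5 from the (0,0,4) case.
Solving with deg f ≤ 5: f(k) = k*(3*k**4 + 3*k**3 - 3*k**2 - 3*k + 2)/15.
Then R = B(k−1)f/C = k*(3*k**4 + 3*k**3 - 3*k**2 - 3*k + 2)/(15*k**4 + 42*k**3 + 39*k**2 + 12*k + 2), so s_k = R(k)·t_k = k*(-3*k**4 - 3*k**3 + 3*k**2 + 3*k - 2).
Check: Δs_k = -15*k**4 - 42*k**3 - 39*k**2 - 12*k - 2. ✓
s_(n+1) = -3*n**5 - 18*n**4 - 39*n**3 - 36*n**2 - 14*n - 2 and s_(0) = 0, so S(n) = -3*n**5 - 18*n**4 - 39*n**3 - 36*n**2 - 14*n - 2.

S(n) = - 3 n^{5} - 18 n^{4} - 39 n^{3} - 36 n^{2} - 14 n - 2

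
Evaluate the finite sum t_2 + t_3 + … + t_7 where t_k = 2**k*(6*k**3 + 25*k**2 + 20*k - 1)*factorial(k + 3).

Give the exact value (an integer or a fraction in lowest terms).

Σ = 1645210826400

Compute t_(k+1)/t_k: get 2*(6*k**4 + 67*k**3 + 260*k**2 + 402*k + 200)/(6*k**3 + 25*k**2 + 20*k - 1).
A = 2*k + 8, B = 1, C = k**3 + 25*k**2/6 + 10*k/3 - 1/6.
Key eq: (2*k + 8)·f(k+1) = (1)·f(k) + (k**3 + 25*k**2/6 + 10*k/3 - 1/6).
d = 2 from the (1,0,3) case.
Solve for f: f(k) = (k - 1)*(3*k - 1)/6 (degree 2 ≤ 2).
So s_k = (B(k−1)f/C)·t_k = ((k - 1)*(3*k - 1)/(6*k**3 + 25*k**2 + 20*k - 1))·t_k = 2**k*(k - 1)*(3*k - 1)*factorial(k + 3).
Verify: 2**k*(6*k**3 + 25*k**2 + 20*k - 1)*factorial(k + 3) matches t_k.
Sum = s_(8) − s_(2); s_(8) = 1645210828800, s_(2) = 2400 ⇒ 1645210826400.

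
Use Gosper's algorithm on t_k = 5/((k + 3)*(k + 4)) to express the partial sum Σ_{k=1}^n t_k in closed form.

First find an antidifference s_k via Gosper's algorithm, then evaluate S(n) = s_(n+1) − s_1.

The ratio is (k + 3)/(k + 5).
Factor: A=k + 3; B=k + 5; C=1.
Solve (k + 3)·f(k+1) − (k + 4)·f(k) = 1.
From deg A=1, deg B=1, deg C=0: d=1.
Solving with deg f ≤ 1: f(k) = k/3.
Certificate R = B(k−1)f/C = k*(k + 4)/3 gives s_k = 5*k/(3*(k + 3)).
Verify: 5/(k**2 + 7*k + 12) matches t_k.
Σ_(k=1)^n t_k = s_(n+1) − s_(1) = (5*(n + 1)/(3*(n + 4))) − (5/12), i.e. 5*n/(4*(n + 4)).

S(n) = 5*n/(4*(n + 4))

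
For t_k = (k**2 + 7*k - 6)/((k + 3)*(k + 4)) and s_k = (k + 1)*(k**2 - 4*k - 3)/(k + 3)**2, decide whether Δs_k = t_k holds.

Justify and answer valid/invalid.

s_(k+1) = (k**3 - 10*k - 12)/(k**2 + 8*k + 16)
s_(k+1) − s_k = (k**4 + 14*k**3 + 35*k**2 - 26*k - 60)/(k**4 + 14*k**3 + 73*k**2 + 168*k + 144)
(s_(k+1) − s_k) − t_k = 4*(-5*k**2 - 17*k + 3)/(k**4 + 14*k**3 + 73*k**2 + 168*k + 144)

Invalid: residual 4*(-5*k**2 - 17*k + 3)/(k**4 + 14*k**3 + 73*k**2 + 168*k + 144) ≠ 0.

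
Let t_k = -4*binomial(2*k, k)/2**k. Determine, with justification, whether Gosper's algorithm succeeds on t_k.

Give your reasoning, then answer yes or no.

r(k) = (2*k + 1)/(k + 1) after simplifying.
Factor: A=2*k + 1; B=k + 1; C=1.
Key eq: (2*k + 1)·f(k+1) = (k)·f(k) + (1).
From deg A=1, deg B=1, deg C=0: d=-1.
deg f ≤ -1 is impossible — no certificate.

No — negative degree bound, so no certificate f.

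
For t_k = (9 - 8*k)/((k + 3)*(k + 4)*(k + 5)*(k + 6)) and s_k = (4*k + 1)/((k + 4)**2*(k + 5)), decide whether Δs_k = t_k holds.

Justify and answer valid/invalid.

Invalid: residual 6*(2*k**2 + 8*k - 5)/(k**6 + 27*k**5 + 301*k**4 + 1773*k**3 + 5818*k**2 + 10080*k + 7200) ≠ 0.

s_(k+1) = (4*k + 5)/((k + 5)**2*(k + 6))
s_(k+1) − s_k = (-8*k**2 - 27*k + 50)/(k**5 + 24*k**4 + 229*k**3 + 1086*k**2 + 2560*k + 2400)
(s_(k+1) − s_k) − t_k = 6*(2*k**2 + 8*k - 5)/(k**6 + 27*k**5 + 301*k**4 + 1773*k**3 + 5818*k**2 + 10080*k + 7200)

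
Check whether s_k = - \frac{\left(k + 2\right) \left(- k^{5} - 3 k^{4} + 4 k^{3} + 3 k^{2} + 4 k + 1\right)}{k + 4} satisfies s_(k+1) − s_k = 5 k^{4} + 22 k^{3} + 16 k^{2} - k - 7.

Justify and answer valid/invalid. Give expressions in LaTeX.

s_(k+1) = (k**6 + 11*k**5 + 42*k**4 + 67*k**3 + 34*k**2 - 23*k - 24)/(k + 5)
s_(k+1) − s_k = (5*k**6 + 59*k**5 + 236*k**4 + 367*k**3 + 172*k**2 - 69*k - 86)/(k**2 + 9*k + 20)
(s_(k+1) − s_k) − t_k = 2*(-4*k**5 - 39*k**4 - 108*k**3 - 66*k**2 + 7*k + 27)/(k**2 + 9*k + 20)

Invalid: residual \frac{2 \left(- 4 k^{5} - 39 k^{4} - 108 k^{3} - 66 k^{2} + 7 k + 27\right)}{k^{2} + 9 k + 20} ≠ 0.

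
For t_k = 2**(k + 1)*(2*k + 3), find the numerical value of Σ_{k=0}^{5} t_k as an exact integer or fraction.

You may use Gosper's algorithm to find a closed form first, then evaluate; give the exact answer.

Step 1: r(k) = 2*(2*k + 5)/(2*k + 3).
So A=2 and B=1, with C=k + 3/2.
Set up (2)·f(k+1) − (1)·f(k) − (k + 3/2) = 0.
Degrees (0,0,1) ⇒ d ≤ 1.
Solving with deg f ≤ 1: f(k) = (2*k - 1)/2.
Certificate R = B(k−1)f/C = (2*k - 1)/(2*k + 3) gives s_k = 2**(k + 1)*(2*k - 1).
s_(k+1) − s_k = 2**(k + 1)*(2*k + 3) = t_k.
Evaluate s at k=6 and k=0: 1408 and -2; difference 1410.

Σ = 1410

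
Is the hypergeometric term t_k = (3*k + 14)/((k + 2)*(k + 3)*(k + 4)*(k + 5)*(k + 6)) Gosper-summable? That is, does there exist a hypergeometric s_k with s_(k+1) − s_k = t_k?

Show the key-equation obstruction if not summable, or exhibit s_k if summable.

Yes. s_k = k*(k**2 + 10*k + 31)/(30*(k**3 + 10*k**2 + 31*k + 30)).

The ratio is (k + 2)*(3*k + 17)/((k + 7)*(3*k + 14)).
A = k + 2, B = k + 7, C = k + 14/3.
Need (k + 2)·f(k+1) − (k + 6)·f(k) = k + 14/3.
From deg A=1, deg B=1, deg C=1: d=4.
Solving with deg f ≤ 4: f(k) = k*(k + 4)*(k**2 + 10*k + 31)/90.
R(k) = B(k−1)·f(k)/C(k) = k*(k + 4)*(k + 6)*(k**2 + 10*k + 31)/(30*(3*k + 14)); s_k = R·t_k = k*(k**2 + 10*k + 31)/(30*(k**3 + 10*k**2 + 31*k + 30)).
s_(k+1) − s_k = (3*k + 14)/(k**5 + 20*k**4 + 155*k**3 + 580*k**2 + 1044*k + 720) = t_k.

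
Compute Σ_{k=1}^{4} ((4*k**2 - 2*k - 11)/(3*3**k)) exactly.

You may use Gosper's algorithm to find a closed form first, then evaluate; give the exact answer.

Step 1: r(k) = (4*k**2 + 6*k - 9)/(3*(4*k**2 - 2*k - 11)).
Take A(k)=1/3, B(k)=1, C(k)=k**2 - k/2 - 11/4.
Set up (1/3)·f(k+1) − (1)·f(k) − (k**2 - k/2 - 11/4) = 0.
d = 2 from the (0,0,2) case.
A polynomial solution: f(k) = -3*(2*k**2 + k - 4)/4.
R(k) = B(k−1)·f(k)/C(k) = -3*(2*k**2 + k - 4)/(4*k**2 - 2*k - 11); s_k = R·t_k = (-2*k**2 - k + 4)/3**k.
s_(k+1) − s_k = (4*k**2 - 2*k - 11)/(3*3**k) = t_k.
Evaluate s at k=5 and k=1: -17/81 and 1/3; difference -44/81.

Σ = -44/81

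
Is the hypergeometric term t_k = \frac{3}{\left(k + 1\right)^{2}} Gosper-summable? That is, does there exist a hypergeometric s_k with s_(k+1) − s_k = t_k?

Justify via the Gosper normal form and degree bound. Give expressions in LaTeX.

r(k) = (k + 1)**2/(k + 2)**2 after simplifying.
Gosper form: A/B · C(k+1)/C(k) with A=k**2 + 2*k + 1, B=k**2 + 4*k + 4, C=1.
Set up (k**2 + 2*k + 1)·f(k+1) − (k**2 + 2*k + 1)·f(k) − (1) = 0.
From deg A=2, deg B=2, deg C=0: d=0.
Generic f = c0 gives residual -1; -1 = 0 cannot hold, so t_k is not Gosper-summable.

No — the linear system for f has no solution.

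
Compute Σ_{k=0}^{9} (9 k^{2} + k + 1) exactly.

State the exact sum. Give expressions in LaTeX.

Σ = 2620

The ratio is (k + 9*(k + 1)**2 + 2)/(9*k**2 + k + 1).
Gosper form: A/B · C(k+1)/C(k) with A=1, B=1, C=k**2 + k/9 + 1/9.
Solve (1)·f(k+1) − (1)·f(k) = k**2 + k/9 + 1/9.
d = 3 from the (0,0,2) case.
Solving with deg f ≤ 3: f(k) = k*(3*k**2 - 4*k + 2)/9.
R(k) = B(k−1)·f(k)/C(k) = k*(3*k**2 - 4*k + 2)/(9*k**2 + k + 1); s_k = R·t_k = k*(3*k**2 - 4*k + 2).
Check: Δs_k = 9*k**2 + k + 1. ✓
Telescoping: Σ = s_(10) − s_(0) = 2620 − (0) = 2620.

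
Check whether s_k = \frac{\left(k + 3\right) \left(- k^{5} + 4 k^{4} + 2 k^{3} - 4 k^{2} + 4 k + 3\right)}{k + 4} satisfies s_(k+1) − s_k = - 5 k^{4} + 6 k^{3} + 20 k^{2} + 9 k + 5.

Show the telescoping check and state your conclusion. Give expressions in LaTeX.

s_(k+1) = (-k**6 - 5*k**5 + 4*k**4 + 48*k**3 + 77*k**2 + 60*k + 32)/(k + 5)
s_(k+1) − s_k = (-5*k**6 - 35*k**5 - 8*k**4 + 267*k**3 + 393*k**2 + 188*k + 83)/(k**2 + 9*k + 20)
(s_(k+1) − s_k) − t_k = (4*k**5 + 18*k**4 - 42*k**3 - 93*k**2 - 37*k - 17)/(k**2 + 9*k + 20)

Invalid: residual \frac{4 k^{5} + 18 k^{4} - 42 k^{3} - 93 k^{2} - 37 k - 17}{k^{2} + 9 k + 20} ≠ 0.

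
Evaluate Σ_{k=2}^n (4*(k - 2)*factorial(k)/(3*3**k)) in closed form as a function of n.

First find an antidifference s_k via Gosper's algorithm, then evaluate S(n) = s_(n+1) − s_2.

S(n) = 4*3**(-n - 2)*(-2*3**n + 3*n*factorial(n) + 3*factorial(n))

t_(k+1)/t_k = (k**2 - 1)/(3*(k - 2)).
Gosper form: A/B · C(k+1)/C(k) with A=k/3 + 1/3, B=1, C=k - 2.
Solve (k/3 + 1/3)·f(k+1) − (1)·f(k) = k - 2.
Bound: deg f ≤ 0.
A polynomial solution: f(k) = 3.
R(k) = B(k−1)·f(k)/C(k) = 3/(k - 2); s_k = R·t_k = 4*factorial(k)/3**k.
s_(k+1) − s_k = 4*(k - 2)*factorial(k)/(3*3**k) = t_k.
Σ_(k=2)^n t_k = s_(n+1) − s_(2) = (4*3**(-n - 1)*factorial(n + 1)) − (8/9), i.e. 4*3**(-n - 2)*(-2*3**n + 3*n*factorial(n) + 3*factorial(n)).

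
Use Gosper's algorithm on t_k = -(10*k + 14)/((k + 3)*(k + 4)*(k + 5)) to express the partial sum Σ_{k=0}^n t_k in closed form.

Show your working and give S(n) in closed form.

r(k) = (k + 3)*(5*k + 12)/((k + 6)*(5*k + 7)) after simplifying.
Take A(k)=k + 3, B(k)=k + 6, C(k)=k + 7/5.
f must satisfy (k + 3)·f(k+1) − (k + 5)·f(k) = k + 7/5.
Degrees (1,1,1) ⇒ d ≤ 2.
Solve for f: f(k) = k*(11*k + 17)/60 (degree 2 ≤ 2).
Get s_k = R·t_k = -k*(11*k + 17)/(6*(k + 3)*(k + 4)) with R(k) = B(k−1)f(k)/C(k) = k*(k + 5)*(11*k + 17)/(12*(5*k + 7)).
Check: Δs_k = 2*(-5*k - 7)/(k**3 + 12*k**2 + 47*k + 60). ✓
s_(n+1) = (-11*n**2 - 39*n - 28)/(6*(n**2 + 9*n + 20)) and s_(0) = 0, so S(n) = (-11*n**2 - 39*n - 28)/(6*(n**2 + 9*n + 20)).

S(n) = (-11*n**2 - 39*n - 28)/(6*(n**2 + 9*n + 20))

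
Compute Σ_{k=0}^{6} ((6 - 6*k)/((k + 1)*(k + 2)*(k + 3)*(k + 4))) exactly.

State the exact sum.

Step 1: r(k) = k*(k + 1)/((k - 1)*(k + 5)).
So A=k + 1 and B=k + 5, with C=k - 1.
Solve (k + 1)·f(k+1) − (k + 4)·f(k) = k - 1.
Bound: deg f ≤ 3.
Solving with deg f ≤ 3: f(k) = -k*(k**2 + 6*k + 29)/36.
Then R = B(k−1)f/C = -k*(k + 4)*(k**2 + 6*k + 29)/(36*(k - 1)), so s_k = R(k)·t_k = k*(k**2 + 6*k + 29)/(6*(k + 1)*(k + 2)*(k + 3)).
Verify: 6*(1 - k)/(k**4 + 10*k**3 + 35*k**2 + 50*k + 24) matches t_k.
Evaluate s at k=7 and k=0: 7/36 and 0; difference 7/36.

Σ = 7/36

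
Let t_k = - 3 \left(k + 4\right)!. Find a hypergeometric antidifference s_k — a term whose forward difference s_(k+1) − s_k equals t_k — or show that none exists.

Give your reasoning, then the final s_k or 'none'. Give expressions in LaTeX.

not Gosper-summable; s_k does not exist

The ratio is k + 5.
Normal form (A,B,C) = (k + 5, 1, 1).
Set up (k + 5)·f(k+1) − (1)·f(k) − (1) = 0.
d = -1 from the (1,0,0) case.
deg f ≤ -1 is impossible — no certificate.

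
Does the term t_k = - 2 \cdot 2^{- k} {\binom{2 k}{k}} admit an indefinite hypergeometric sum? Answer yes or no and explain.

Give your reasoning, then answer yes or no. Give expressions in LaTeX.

No; the degree bound rules out any f.

Ratio r(k) = (2*k + 1)/(k + 1).
Factor: A=2*k + 1; B=k + 1; C=1.
f must satisfy (2*k + 1)·f(k+1) − (k)·f(k) = 1.
d = -1 from the (1,1,0) case.
Negative degree bound (-1): no f exists, t_k not Gosper-summable.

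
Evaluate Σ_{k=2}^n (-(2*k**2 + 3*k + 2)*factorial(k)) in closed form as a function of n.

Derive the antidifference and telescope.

Compute t_(k+1)/t_k: get (k + 1)*(3*k + 2*(k + 1)**2 + 5)/(2*k**2 + 3*k + 2).
Take A(k)=k + 1, B(k)=1, C(k)=k**2 + 3*k/2 + 1.
Key eq: (k + 1)·f(k+1) = (1)·f(k) + (k**2 + 3*k/2 + 1).
d = 1 from the (1,0,2) case.
Coefficient equations give f(k) = (2*k + 1)/2.
So s_k = (B(k−1)f/C)·t_k = ((2*k + 1)/(2*k**2 + 3*k + 2))·t_k = -(2*k + 1)*factorial(k).
s_(k+1) − s_k = -(2*k**2 + 3*k + 2)*factorial(k) = t_k.
Telescope: S(n) = s_(n+1) − s_(2) = -(2*n + 3)*factorial(n + 1) − (-10) = -2*n**2*factorial(n) - 5*n*factorial(n) - 3*factorial(n) + 10.

S(n) = -2*n**2*factorial(n) - 5*n*factorial(n) - 3*factorial(n) + 10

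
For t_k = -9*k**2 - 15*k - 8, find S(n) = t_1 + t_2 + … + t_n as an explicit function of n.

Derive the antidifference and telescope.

The ratio is (9*k**2 + 33*k + 32)/(9*k**2 + 15*k + 8).
So A=1 and B=1, with C=k**2 + 5*k/3 + 8/9.
f must satisfy (1)·f(k+1) − (1)·f(k) = k**2 + 5*k/3 + 8/9.
d = 3 from the (0,0,2) case.
Solve for f: f(k) = k*(3*k**2 + 3*k + 2)/9 (degree 3 ≤ 3).
R(k) = B(k−1)·f(k)/C(k) = k*(3*k**2 + 3*k + 2)/(9*k**2 + 15*k + 8); s_k = R·t_k = k*(-3*k**2 - 3*k - 2).
Δs = -9*k**2 - 15*k - 8, as required.
Σ_(k=1)^n t_k = s_(n+1) − s_(1) = (-3*n**3 - 12*n**2 - 17*n - 8) − (-8), i.e. n*(-3*n**2 - 12*n - 17).

S(n) = n*(-3*n**2 - 12*n - 17)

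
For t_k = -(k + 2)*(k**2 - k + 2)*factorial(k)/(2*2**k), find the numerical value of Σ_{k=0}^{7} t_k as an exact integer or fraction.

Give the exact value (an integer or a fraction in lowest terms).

Σ = -19221/2

t_(k+1)/t_k = (k + 1)*(k + 3)*(-k + (k + 1)**2 + 1)/(2*(k + 2)*(k**2 - k + 2)).
A = k/2 + 1/2, B = 1, C = k**3 + k**2 + 4.
Need (k/2 + 1/2)·f(k+1) − (1)·f(k) = k**3 + k**2 + 4.
d = 2 from the (1,0,3) case.
Coefficient equations give f(k) = 2*(k**2 - 3).
Get s_k = R·t_k = -(k**2 - 3)*factorial(k)/2**k with R(k) = B(k−1)f(k)/C(k) = 2*(k**2 - 3)/((k + 2)*(k**2 - k + 2)).
Verify: -(k + 2)*(k**2 - k + 2)*factorial(k)/(2*2**k) matches t_k.
Evaluate s at k=8 and k=0: -19215/2 and 3; difference -19221/2.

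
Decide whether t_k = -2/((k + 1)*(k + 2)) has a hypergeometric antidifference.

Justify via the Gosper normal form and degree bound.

Compute t_(k+1)/t_k: get (k + 1)/(k + 3).
So A=k + 1 and B=k + 3, with C=1.
Need (k + 1)·f(k+1) − (k + 2)·f(k) = 1.
Degrees (1,1,0) ⇒ d ≤ 1.
Match coefficients ⇒ f(k) = k.
Get s_k = R·t_k = -2*k/(k + 1) with R(k) = B(k−1)f(k)/C(k) = k*(k + 2).
Verify: -2/(k**2 + 3*k + 2) matches t_k.

Yes. s_k = -2*k/(k + 1).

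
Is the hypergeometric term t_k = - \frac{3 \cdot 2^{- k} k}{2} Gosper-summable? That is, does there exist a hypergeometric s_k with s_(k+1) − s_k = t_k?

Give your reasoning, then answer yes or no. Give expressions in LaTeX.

Step 1: r(k) = (k + 1)/(2*k).
So A=1/2 and B=1, with C=k.
f must satisfy (1/2)·f(k+1) − (1)·f(k) = k.
d = 1 from the (0,0,1) case.
Solve for f: f(k) = -2*(k + 1) (degree 1 ≤ 1).
Then R = B(k−1)f/C = -2*(k + 1)/k, so s_k = R(k)·t_k = 3*(k + 1)/2**k.
Δs = -3*k/(2*2**k), as required.

Yes. s_k = 3 \cdot 2^{- k} \left(k + 1\right).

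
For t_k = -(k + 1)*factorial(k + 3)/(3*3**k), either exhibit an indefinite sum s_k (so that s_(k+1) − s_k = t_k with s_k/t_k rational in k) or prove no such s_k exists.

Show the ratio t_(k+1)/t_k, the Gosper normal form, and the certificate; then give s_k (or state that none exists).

t_(k+1)/t_k = (k + 2)*(k + 4)/(3*(k + 1)).
Gosper form: A/B · C(k+1)/C(k) with A=k/3 + 4/3, B=1, C=k + 1.
Set up (k/3 + 4/3)·f(k+1) − (1)·f(k) − (k + 1) = 0.
d = 0 from the (1,0,1) case.
Coefficient equations give f(k) = 3.
Get s_k = R·t_k = -factorial(k + 3)/3**k with R(k) = B(k−1)f(k)/C(k) = 3/(k + 1).
s_(k+1) − s_k = -(k + 1)*factorial(k + 3)/(3*3**k) = t_k.

s_k = -factorial(k + 3)/3**k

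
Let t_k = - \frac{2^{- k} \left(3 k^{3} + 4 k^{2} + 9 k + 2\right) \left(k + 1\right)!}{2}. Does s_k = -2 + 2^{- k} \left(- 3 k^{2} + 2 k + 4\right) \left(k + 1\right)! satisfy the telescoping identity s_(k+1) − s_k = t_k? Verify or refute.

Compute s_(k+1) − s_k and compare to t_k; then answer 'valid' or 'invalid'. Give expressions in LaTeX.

valid (s_(k+1) − s_k reduces to t_k)

s_(k+1) = 2**(-k - 1)*(2*k - 3*(k + 1)**2 + 6)*factorial(k + 2) - 2
s_(k+1) − s_k = -(3*k**3 + 4*k**2 + 9*k + 2)*factorial(k + 1)/(2*2**k)
(s_(k+1) − s_k) − t_k = 0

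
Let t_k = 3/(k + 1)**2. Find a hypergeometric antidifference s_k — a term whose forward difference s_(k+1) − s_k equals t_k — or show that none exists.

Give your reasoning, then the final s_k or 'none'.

not Gosper-summable; s_k does not exist

r(k) = (k + 1)**2/(k + 2)**2 after simplifying.
Gosper form: A/B · C(k+1)/C(k) with A=k**2 + 2*k + 1, B=k**2 + 4*k + 4, C=1.
Solve (k**2 + 2*k + 1)·f(k+1) − (k**2 + 2*k + 1)·f(k) = 1.
Bound: deg f ≤ 0.
f = c0 ⇒ A·f(k+1) − B(k−1)·f(k) − C = -1. The system {-1 = 0} is inconsistent; no antidifference.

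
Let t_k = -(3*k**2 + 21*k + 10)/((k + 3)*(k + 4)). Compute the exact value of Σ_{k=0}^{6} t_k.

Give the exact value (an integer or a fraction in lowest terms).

Σ = -224/15

t_(k+1)/t_k = (k + 3)*(21*k + 3*(k + 1)**2 + 31)/((k + 5)*(3*k**2 + 21*k + 10)).
Take A(k)=k + 3, B(k)=k + 5, C(k)=k**2 + 7*k + 10/3.
Need (k + 3)·f(k+1) − (k + 4)·f(k) = k**2 + 7*k + 10/3.
Degrees (1,1,2) ⇒ d ≤ 2.
Match coefficients ⇒ f(k) = k*(9*k + 1)/9.
Then R = B(k−1)f/C = k*(k + 4)*(9*k + 1)/(3*(3*k**2 + 21*k + 10)), so s_k = R(k)·t_k = k*(-9*k - 1)/(3*(k + 3)).
Check: Δs_k = (-3*k**2 - 21*k - 10)/(k**2 + 7*k + 12). ✓
Σ_(k=0)^(6) t_k = s_(7) − s_(0) = -224/15 − (0) = -224/15.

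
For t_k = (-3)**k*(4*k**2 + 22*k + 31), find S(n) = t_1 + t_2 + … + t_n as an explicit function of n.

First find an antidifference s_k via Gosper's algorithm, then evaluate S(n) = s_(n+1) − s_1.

S(n) = 3*(-3)**n*n**2 + 18*(-3)**n*n + 27*(-3)**n - 27

Step 1: r(k) = 3*(-4*k**2 - 30*k - 57)/(4*k**2 + 22*k + 31).
Gosper form: A/B · C(k+1)/C(k) with A=-3, B=1, C=k**2 + 11*k/2 + 31/4.
Solve (-3)·f(k+1) − (1)·f(k) = k**2 + 11*k/2 + 31/4.
Degrees (0,0,2) ⇒ d ≤ 2.
Coefficient equations give f(k) = -(k + 2)**2/4.
R(k) = B(k−1)·f(k)/C(k) = -(k + 2)**2/(4*k**2 + 22*k + 31); s_k = R·t_k = (-3)**k*(-k**2 - 4*k - 4).
Check: Δs_k = (-3)**k*(4*k**2 + 22*k + 31). ✓
Telescope: S(n) = s_(n+1) − s_(1) = 3*(-3)**n*(n**2 + 6*n + 9) − (27) = 3*(-3)**n*n**2 + 18*(-3)**n*n + 27*(-3)**n - 27.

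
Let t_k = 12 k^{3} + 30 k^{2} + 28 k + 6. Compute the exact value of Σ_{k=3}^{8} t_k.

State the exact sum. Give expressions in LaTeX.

Step 1: r(k) = (6*k**3 + 33*k**2 + 62*k + 38)/(6*k**3 + 15*k**2 + 14*k + 3).
So A=1 and B=1, with C=k**3 + 5*k**2/2 + 7*k/3 + 1/2.
Need (1)·f(k+1) − (1)·f(k) = k**3 + 5*k**2/2 + 7*k/3 + 1/2.
d = 4 from the (0,0,3) case.
A polynomial solution: f(k) = k*(3*k**3 + 4*k**2 + 2*k - 3)/12.
So s_k = (B(k−1)f/C)·t_k = (k*(3*k**3 + 4*k**2 + 2*k - 3)/(2*(6*k**3 + 15*k**2 + 14*k + 3)))·t_k = k*(3*k**3 + 4*k**2 + 2*k - 3).
Check: Δs_k = 12*k**3 + 30*k**2 + 28*k + 6. ✓
Σ_(k=3)^(8) t_k = s_(9) − s_(3) = 22734 − (360) = 22374.

Σ = 22374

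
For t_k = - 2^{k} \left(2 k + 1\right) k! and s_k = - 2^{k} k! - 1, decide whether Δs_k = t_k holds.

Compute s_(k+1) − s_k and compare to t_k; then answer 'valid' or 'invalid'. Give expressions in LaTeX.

Valid: the claim telescopes to t_k.

s_(k+1) = -2**(k + 1)*factorial(k + 1) - 1
s_(k+1) − s_k = -2**k*(2*k + 1)*factorial(k)
(s_(k+1) − s_k) − t_k = 0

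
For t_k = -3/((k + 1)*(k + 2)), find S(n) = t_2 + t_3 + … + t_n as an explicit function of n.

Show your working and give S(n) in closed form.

S(n) = (1 - n)/(n + 2)

The ratio is (k + 1)/(k + 3).
A = k + 1, B = k + 3, C = 1.
Need (k + 1)·f(k+1) − (k + 2)·f(k) = 1.
d = 1 from the (1,1,0) case.
Solving with deg f ≤ 1: f(k) = k.
Certificate R = B(k−1)f/C = k*(k + 2) gives s_k = -3*k/(k + 1).
Verify: -3/(k**2 + 3*k + 2) matches t_k.
s_(n+1) = 3*(-n - 1)/(n + 2) and s_(2) = -2, so S(n) = (1 - n)/(n + 2).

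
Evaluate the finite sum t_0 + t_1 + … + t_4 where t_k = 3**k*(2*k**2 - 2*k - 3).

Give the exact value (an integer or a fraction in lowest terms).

Σ = 1941

r(k) = 3*(2*k**2 + 2*k - 3)/(2*k**2 - 2*k - 3) after simplifying.
Normal form (A,B,C) = (3, 1, k**2 - k - 3/2).
Solve (3)·f(k+1) − (1)·f(k) = k**2 - k - 3/2.
Bound: deg f ≤ 2.
Coefficient equations give f(k) = (k - 3)*(k - 1)/2.
R(k) = B(k−1)·f(k)/C(k) = (k - 3)*(k - 1)/(2*k**2 - 2*k - 3); s_k = R·t_k = 3**k*(k**2 - 4*k + 3).
s_(k+1) − s_k = 3**k*(2*k**2 - 2*k - 3) = t_k.
Telescoping: Σ = s_(5) − s_(0) = 1944 − (3) = 1941.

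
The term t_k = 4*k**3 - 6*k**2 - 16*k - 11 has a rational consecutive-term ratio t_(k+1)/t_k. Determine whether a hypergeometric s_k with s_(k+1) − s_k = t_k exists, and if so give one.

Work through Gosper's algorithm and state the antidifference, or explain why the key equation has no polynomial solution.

s_k = k*(k**3 - 4*k**2 - 4*k - 4)

Ratio r(k) = (4*k**3 + 6*k**2 - 16*k - 29)/(4*k**3 - 6*k**2 - 16*k - 11).
Gosper form: A/B · C(k+1)/C(k) with A=1, B=1, C=k**3 - 3*k**2/2 - 4*k - 11/4.
Need (1)·f(k+1) − (1)·f(k) = k**3 - 3*k**2/2 - 4*k - 11/4.
deg f ≤ 4 (via 0,0,3).
Match coefficients ⇒ f(k) = k*(k**3 - 4*k**2 - 4*k - 4)/4.
R(k) = B(k−1)·f(k)/C(k) = k*(k**3 - 4*k**2 - 4*k - 4)/(4*k**3 - 6*k**2 - 16*k - 11); s_k = R·t_k = k*(k**3 - 4*k**2 - 4*k - 4).
s_(k+1) − s_k = 4*k**3 - 6*k**2 - 16*k - 11 = t_k.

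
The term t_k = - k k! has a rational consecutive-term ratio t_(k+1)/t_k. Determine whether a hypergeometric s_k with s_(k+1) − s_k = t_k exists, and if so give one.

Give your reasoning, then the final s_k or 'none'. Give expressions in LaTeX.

s_k = - k!

Ratio r(k) = (k + 1)**2/k.
Gosper form: A/B · C(k+1)/C(k) with A=k + 1, B=1, C=k.
Need (k + 1)·f(k+1) − (1)·f(k) = k.
deg f ≤ 0 (via 1,0,1).
Solving with deg f ≤ 0: f(k) = 1.
R(k) = B(k−1)·f(k)/C(k) = 1/k; s_k = R·t_k = -factorial(k).
s_(k+1) − s_k = -k*factorial(k) = t_k.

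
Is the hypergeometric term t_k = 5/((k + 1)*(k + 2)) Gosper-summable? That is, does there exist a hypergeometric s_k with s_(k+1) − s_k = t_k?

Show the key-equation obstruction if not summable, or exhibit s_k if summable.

Yes. s_k = 5*k/(k + 1).

Ratio r(k) = (k + 1)/(k + 3).
Take A(k)=k + 1, B(k)=k + 3, C(k)=1.
Solve (k + 1)·f(k+1) − (k + 2)·f(k) = 1.
From deg A=1, deg B=1, deg C=0: d=1.
Solving with deg f ≤ 1: f(k) = k.
So s_k = (B(k−1)f/C)·t_k = (k*(k + 2))·t_k = 5*k/(k + 1).
s_(k+1) − s_k = 5/(k**2 + 3*k + 2) = t_k.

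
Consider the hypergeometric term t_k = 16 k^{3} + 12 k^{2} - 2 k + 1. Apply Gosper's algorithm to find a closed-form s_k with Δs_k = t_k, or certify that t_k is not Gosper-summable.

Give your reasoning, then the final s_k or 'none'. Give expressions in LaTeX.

The ratio is (16*k**3 + 60*k**2 + 70*k + 27)/(16*k**3 + 12*k**2 - 2*k + 1).
Take A(k)=1, B(k)=1, C(k)=k**3 + 3*k**2/4 - k/8 + 1/16.
Set up (1)·f(k+1) − (1)·f(k) − (k**3 + 3*k**2/4 - k/8 + 1/16) = 0.
deg f ≤ 4 (via 0,0,3).
Coefficient equations give f(k) = k*(4*k**3 - 4*k**2 - 3*k + 4)/16.
Then R = B(k−1)f/C = k*(4*k**3 - 4*k**2 - 3*k + 4)/(16*k**3 + 12*k**2 - 2*k + 1), so s_k = R(k)·t_k = k*(4*k**3 - 4*k**2 - 3*k + 4).
s_(k+1) − s_k = 16*k**3 + 12*k**2 - 2*k + 1 = t_k.

s_k = k \left(4 k^{3} - 4 k^{2} - 3 k + 4\right)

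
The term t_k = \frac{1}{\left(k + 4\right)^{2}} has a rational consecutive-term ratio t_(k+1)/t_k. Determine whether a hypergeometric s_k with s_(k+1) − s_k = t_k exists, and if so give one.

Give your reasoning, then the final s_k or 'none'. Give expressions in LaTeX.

Compute t_(k+1)/t_k: get (k + 4)**2/(k + 5)**2.
Normal form (A,B,C) = (k**2 + 8*k + 16, k**2 + 10*k + 25, 1).
Need (k**2 + 8*k + 16)·f(k+1) − (k**2 + 8*k + 16)·f(k) = 1.
d = 0 from the (2,2,0) case.
f = c0 ⇒ A·f(k+1) − B(k−1)·f(k) − C = -1. The system {-1 = 0} is inconsistent; no antidifference.

none (Gosper's algorithm certifies no s_k)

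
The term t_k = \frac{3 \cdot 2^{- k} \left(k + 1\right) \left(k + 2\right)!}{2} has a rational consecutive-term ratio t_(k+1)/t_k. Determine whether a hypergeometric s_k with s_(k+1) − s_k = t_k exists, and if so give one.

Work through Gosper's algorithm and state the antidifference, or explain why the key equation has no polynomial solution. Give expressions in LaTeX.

s_k = 3 \cdot 2^{- k} \left(k + 2\right)!

Step 1: r(k) = (k + 2)*(k + 3)/(2*(k + 1)).
A = k/2 + 3/2, B = 1, C = k + 1.
Key eq: (k/2 + 3/2)·f(k+1) = (1)·f(k) + (k + 1).
From deg A=1, deg B=0, deg C=1: d=0.
A polynomial solution: f(k) = 2.
Then R = B(k−1)f/C = 2/(k + 1), so s_k = R(k)·t_k = 3*factorial(k + 2)/2**k.
Verify: 3*(k + 1)*factorial(k + 2)/(2*2**k) matches t_k.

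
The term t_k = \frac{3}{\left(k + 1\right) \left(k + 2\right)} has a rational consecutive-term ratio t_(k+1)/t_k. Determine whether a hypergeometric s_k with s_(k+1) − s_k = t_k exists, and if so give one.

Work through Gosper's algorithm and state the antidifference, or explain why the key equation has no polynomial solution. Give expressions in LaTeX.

t_(k+1)/t_k = (k + 1)/(k + 3).
Factor: A=k + 1; B=k + 3; C=1.
Key eq: (k + 1)·f(k+1) = (k + 2)·f(k) + (1).
d = 1 from the (1,1,0) case.
Solve for f: f(k) = k (degree 1 ≤ 1).
R(k) = B(k−1)·f(k)/C(k) = k*(k + 2); s_k = R·t_k = 3*k/(k + 1).
Δs = 3/(k**2 + 3*k + 2), as required.

s_k = \frac{3 k}{k + 1}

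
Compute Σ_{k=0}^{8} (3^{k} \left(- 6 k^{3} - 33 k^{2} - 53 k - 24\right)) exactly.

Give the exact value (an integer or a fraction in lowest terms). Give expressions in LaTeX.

Σ = -48479232

t_(k+1)/t_k = 3*(6*k**3 + 51*k**2 + 137*k + 116)/(6*k**3 + 33*k**2 + 53*k + 24).
Normal form (A,B,C) = (3, 1, k**3 + 11*k**2/2 + 53*k/6 + 4).
Set up (3)·f(k+1) − (1)·f(k) − (k**3 + 11*k**2/2 + 53*k/6 + 4) = 0.
Bound: deg f ≤ 3.
A polynomial solution: f(k) = (3*k**3 + 3*k**2 + 4*k - 3)/6.
R(k) = B(k−1)·f(k)/C(k) = (3*k**3 + 3*k**2 + 4*k - 3)/((k + 3)*(6*k**2 + 15*k + 8)); s_k = R·t_k = 3**k*(-3*k**3 - 3*k**2 - 4*k + 3).
Check: Δs_k = 3**k*(-6*k**3 - 33*k**2 - 53*k - 24). ✓
Sum = s_(9) − s_(0); s_(9) = -48479229, s_(0) = 3 ⇒ -48479232.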